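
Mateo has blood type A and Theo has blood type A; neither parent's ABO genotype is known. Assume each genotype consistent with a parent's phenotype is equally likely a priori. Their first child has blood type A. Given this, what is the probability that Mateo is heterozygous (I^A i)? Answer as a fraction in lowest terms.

7/15

Possible genotypes: Mateo ∈ {I^A I^A, I^A i}; Theo ∈ {I^A I^A, I^A i}.
Weight each parental genotype pair by prior × P(type-A child):
  I^A I^A × I^A I^A: posterior weight 4/15.
  I^A I^A × I^A i: posterior weight 4/15.
  I^A i × I^A I^A: posterior weight 4/15.
  I^A i × I^A i: posterior weight 1/5.
Sum the posterior weight over pairs where Mateo is I^A i: 7/15.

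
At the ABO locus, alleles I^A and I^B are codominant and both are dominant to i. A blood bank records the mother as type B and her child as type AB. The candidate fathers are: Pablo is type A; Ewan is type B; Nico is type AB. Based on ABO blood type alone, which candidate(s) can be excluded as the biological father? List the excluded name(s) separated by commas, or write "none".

A candidate is excluded only if no genotype consistent with his phenotype could produce a type AB child with a type B mother.
Ewan (type B): no genotype consistent with that phenotype can produce a type-AB child with a type-B mother.

Ewan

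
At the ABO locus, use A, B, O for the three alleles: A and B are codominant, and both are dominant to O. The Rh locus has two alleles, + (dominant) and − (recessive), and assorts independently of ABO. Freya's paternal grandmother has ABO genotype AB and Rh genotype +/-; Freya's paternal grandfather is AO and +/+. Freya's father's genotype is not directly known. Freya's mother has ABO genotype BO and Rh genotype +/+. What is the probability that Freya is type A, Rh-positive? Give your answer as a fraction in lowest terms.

Freya's father's ABO genotype from AB × AO: 1/4 AA, 1/4 AB, 1/4 AO, 1/4 BO.
Crossing each possibility with the mother BO and summing P(type A): 1/4·1/2 + 1/4·1/4 + 1/4·1/4 + 1/4·0 = 1/4.
Similarly for Rh via the father's Rh distribution: P(Rh+) = 1.
Independent loci: 1/4 × 1 = 1/4.

1/4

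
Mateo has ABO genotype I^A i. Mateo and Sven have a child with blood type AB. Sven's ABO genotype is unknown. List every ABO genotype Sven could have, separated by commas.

I^A I^B, I^B I^B, I^B i

For each candidate genotype of Sven, check whether crossing it with I^A i can produce every observed child phenotype.
  I^A I^A → possible child types {A} ✗
  I^A I^B → possible child types {A, B, AB} ✓
  I^A i → possible child types {O, A} ✗
  I^B I^B → possible child types {B, AB} ✓
  I^B i → possible child types {O, A, B, AB} ✓
  i i → possible child types {O, A} ✗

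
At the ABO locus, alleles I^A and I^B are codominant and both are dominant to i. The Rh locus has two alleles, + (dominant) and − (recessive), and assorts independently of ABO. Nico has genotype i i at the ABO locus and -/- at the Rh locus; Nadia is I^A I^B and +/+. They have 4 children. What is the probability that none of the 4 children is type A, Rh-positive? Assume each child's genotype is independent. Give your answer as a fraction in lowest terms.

ABO cross i i × I^A I^B → 1/2 A, 1/2 B.
Rh cross -/- × +/+ → 1 Rh+; so P(type A, Rh-positive) = 1/2 × 1 = 1/2 per child.
P(not type A, Rh-positive) = 1/2 for one child; (1/2)^4 = 1/16.

1/16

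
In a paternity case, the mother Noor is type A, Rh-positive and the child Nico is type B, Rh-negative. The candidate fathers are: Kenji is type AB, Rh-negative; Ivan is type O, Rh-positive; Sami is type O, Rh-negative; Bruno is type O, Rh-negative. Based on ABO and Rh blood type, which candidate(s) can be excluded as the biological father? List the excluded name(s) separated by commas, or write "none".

A candidate is excluded only if no genotype consistent with his phenotype could produce a type B, Rh-negative child with a type A, Rh-positive mother.
Ivan (type O, Rh+): no genotype consistent with that phenotype can produce a type-B Rh- child with a type-A mother.
Sami (type O, Rh-): no genotype consistent with that phenotype can produce a type-B Rh- child with a type-A mother.
Bruno (type O, Rh-): no genotype consistent with that phenotype can produce a type-B Rh- child with a type-A mother.

Ivan, Sami, Bruno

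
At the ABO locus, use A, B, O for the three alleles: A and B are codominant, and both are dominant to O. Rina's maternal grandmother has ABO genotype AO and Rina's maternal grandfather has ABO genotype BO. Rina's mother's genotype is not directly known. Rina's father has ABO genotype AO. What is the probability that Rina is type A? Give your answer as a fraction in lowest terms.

Rina's mother's ABO genotype from AO × BO: 1/4 AB, 1/4 AO, 1/4 BO, 1/4 OO.
Crossing each possibility with the father AO and summing P(type A): 1/4·1/2 + 1/4·3/4 + 1/4·1/4 + 1/4·1/2 = 1/2.

1/2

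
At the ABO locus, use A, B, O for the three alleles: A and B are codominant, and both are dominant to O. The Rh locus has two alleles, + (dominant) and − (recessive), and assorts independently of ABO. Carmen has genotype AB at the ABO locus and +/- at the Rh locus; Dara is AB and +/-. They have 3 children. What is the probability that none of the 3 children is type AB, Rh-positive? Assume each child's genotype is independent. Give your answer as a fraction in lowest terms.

ABO cross AB × AB → 1/4 A, 1/4 B, 1/2 AB.
Rh cross +/- × +/- → 3/4 Rh+, 1/4 Rh-; so P(type AB, Rh-positive) = 1/2 × 3/4 = 3/8 per child.
P(not type AB, Rh-positive) = 5/8 for one child; (5/8)^3 = 125/512.

125/512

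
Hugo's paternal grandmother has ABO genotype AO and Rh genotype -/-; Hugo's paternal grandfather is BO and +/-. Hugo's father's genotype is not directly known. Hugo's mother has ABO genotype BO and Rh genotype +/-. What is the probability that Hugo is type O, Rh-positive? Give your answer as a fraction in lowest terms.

5/32

Hugo's father's ABO genotype from AO × BO: 1/4 AB, 1/4 AO, 1/4 BO, 1/4 OO.
Crossing each possibility with the mother BO and summing P(type O): 1/4·0 + 1/4·1/4 + 1/4·1/4 + 1/4·1/2 = 1/4.
Similarly for Rh via the father's Rh distribution: P(Rh+) = 5/8.
Independent loci: 1/4 × 5/8 = 5/32.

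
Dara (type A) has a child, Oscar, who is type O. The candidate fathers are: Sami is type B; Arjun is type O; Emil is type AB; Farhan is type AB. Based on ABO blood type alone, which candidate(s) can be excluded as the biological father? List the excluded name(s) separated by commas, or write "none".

A candidate is excluded only if no genotype consistent with his phenotype could produce a type O child with a type A mother.
Emil (type AB): no genotype consistent with that phenotype can produce a type-O child with a type-A mother.
Farhan (type AB): no genotype consistent with that phenotype can produce a type-O child with a type-A mother.

Emil, Farhan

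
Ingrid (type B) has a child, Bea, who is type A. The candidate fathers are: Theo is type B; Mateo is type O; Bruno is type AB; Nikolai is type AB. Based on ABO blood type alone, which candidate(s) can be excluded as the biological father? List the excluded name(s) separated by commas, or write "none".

Theo, Mateo

A candidate is excluded only if no genotype consistent with his phenotype could produce a type A child with a type B mother.
Theo (type B): no genotype consistent with that phenotype can produce a type-A child with a type-B mother.
Mateo (type O): no genotype consistent with that phenotype can produce a type-A child with a type-B mother.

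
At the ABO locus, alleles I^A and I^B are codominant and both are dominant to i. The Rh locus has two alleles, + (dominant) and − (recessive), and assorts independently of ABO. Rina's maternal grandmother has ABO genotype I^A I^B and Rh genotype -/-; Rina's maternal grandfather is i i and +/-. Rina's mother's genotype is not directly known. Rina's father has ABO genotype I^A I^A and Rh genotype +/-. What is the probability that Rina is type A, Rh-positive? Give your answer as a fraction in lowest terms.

15/32

Rina's mother's ABO genotype from I^A I^B × i i: 1/2 I^A i, 1/2 I^B i.
Crossing each possibility with the father I^A I^A and summing P(type A): 1/2·1 + 1/2·1/2 = 3/4.
Similarly for Rh via the mother's Rh distribution: P(Rh+) = 5/8.
Independent loci: 3/4 × 5/8 = 15/32.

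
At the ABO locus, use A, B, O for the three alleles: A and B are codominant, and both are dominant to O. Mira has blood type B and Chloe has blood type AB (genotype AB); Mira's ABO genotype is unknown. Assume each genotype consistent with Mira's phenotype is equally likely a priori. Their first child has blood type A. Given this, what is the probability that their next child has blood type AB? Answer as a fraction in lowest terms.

1/4

Possible genotypes: Mira ∈ {BB, BO}; Chloe ∈ {AB}.
Weight each parental genotype pair by prior × P(type-A child):
  BO × AB: posterior weight 1; P(next child type AB) = 1/4.
Weighted sum = 1/4.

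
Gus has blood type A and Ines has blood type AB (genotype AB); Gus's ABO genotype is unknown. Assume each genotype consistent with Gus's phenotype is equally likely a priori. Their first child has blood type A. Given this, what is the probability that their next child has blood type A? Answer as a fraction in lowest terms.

Possible genotypes: Gus ∈ {AA, AO}; Ines ∈ {AB}.
Weight each parental genotype pair by prior × P(type-A child):
  AA × AB: posterior weight 1/2; P(next child type A) = 1/2.
  AO × AB: posterior weight 1/2; P(next child type A) = 1/2.
Weighted sum = 1/2.

1/2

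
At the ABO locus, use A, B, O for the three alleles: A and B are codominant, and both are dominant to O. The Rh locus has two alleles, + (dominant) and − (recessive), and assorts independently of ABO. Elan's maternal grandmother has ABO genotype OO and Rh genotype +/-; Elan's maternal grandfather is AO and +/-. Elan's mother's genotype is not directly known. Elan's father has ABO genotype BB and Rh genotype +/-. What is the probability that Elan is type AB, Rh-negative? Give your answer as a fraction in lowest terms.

1/16

Elan's mother's ABO genotype from OO × AO: 1/2 AO, 1/2 OO.
Crossing each possibility with the father BB and summing P(type AB): 1/2·1/2 + 1/2·0 = 1/4.
Similarly for Rh via the mother's Rh distribution: P(Rh-) = 1/4.
Independent loci: 1/4 × 1/4 = 1/16.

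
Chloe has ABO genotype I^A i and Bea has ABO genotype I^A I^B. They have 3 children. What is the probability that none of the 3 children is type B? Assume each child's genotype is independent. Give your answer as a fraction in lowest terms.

27/64

ABO cross I^A i × I^A I^B → 1/2 A, 1/4 B, 1/4 AB.
So P(type B) = 1/4 per child.
P(not type B) = 3/4 for one child; (3/4)^3 = 27/64.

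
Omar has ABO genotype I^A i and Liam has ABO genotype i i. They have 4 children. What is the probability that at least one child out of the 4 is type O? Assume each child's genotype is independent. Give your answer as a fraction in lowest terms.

ABO cross I^A i × i i → 1/2 O, 1/2 A.
So P(type O) = 1/2 per child.
P(none) = (1/2)^4 = 1/16; P(at least one) = 1 − 1/16 = 15/16.

15/16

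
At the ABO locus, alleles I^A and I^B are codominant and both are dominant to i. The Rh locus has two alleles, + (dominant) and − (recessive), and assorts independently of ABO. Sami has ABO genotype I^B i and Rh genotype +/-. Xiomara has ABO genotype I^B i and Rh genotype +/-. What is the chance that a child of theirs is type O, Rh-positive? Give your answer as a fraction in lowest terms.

3/16

ABO cross I^B i × I^B i → offspring phenotypes: 1/4 O, 3/4 B.
Rh cross +/- × +/- → 3/4 Rh+, 1/4 Rh-.
Independent loci: P(type O, Rh-positive) = 1/4 × 3/4 = 3/16.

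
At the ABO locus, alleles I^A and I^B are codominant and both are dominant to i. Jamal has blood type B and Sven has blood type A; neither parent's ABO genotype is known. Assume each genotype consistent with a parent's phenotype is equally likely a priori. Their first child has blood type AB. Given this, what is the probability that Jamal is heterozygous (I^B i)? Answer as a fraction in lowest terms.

Possible genotypes: Jamal ∈ {I^B I^B, I^B i}; Sven ∈ {I^A I^A, I^A i}.
Weight each parental genotype pair by prior × P(type-AB child):
  I^B I^B × I^A I^A: posterior weight 4/9.
  I^B I^B × I^A i: posterior weight 2/9.
  I^B i × I^A I^A: posterior weight 2/9.
  I^B i × I^A i: posterior weight 1/9.
Sum the posterior weight over pairs where Jamal is I^B i: 1/3.

1/3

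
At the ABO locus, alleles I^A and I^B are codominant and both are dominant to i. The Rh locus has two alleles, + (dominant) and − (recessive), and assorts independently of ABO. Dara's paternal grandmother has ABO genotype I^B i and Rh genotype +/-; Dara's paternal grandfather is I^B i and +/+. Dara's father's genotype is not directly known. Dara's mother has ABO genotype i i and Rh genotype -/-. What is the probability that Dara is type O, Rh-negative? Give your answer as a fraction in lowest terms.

Dara's father's ABO genotype from I^B i × I^B i: 1/4 I^B I^B, 1/2 I^B i, 1/4 i i.
Crossing each possibility with the mother i i and summing P(type O): 1/4·0 + 1/2·1/2 + 1/4·1 = 1/2.
Similarly for Rh via the father's Rh distribution: P(Rh-) = 1/4.
Independent loci: 1/2 × 1/4 = 1/8.

1/8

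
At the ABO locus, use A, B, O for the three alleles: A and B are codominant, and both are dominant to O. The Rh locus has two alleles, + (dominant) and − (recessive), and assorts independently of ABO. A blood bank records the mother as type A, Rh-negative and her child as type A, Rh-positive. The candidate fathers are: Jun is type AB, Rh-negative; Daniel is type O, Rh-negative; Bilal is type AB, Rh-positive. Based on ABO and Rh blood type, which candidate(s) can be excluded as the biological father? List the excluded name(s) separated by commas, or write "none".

A candidate is excluded only if no genotype consistent with his phenotype could produce a type A, Rh-positive child with a type A, Rh-negative mother.
Jun (type AB, Rh-): no genotype consistent with that phenotype can produce a type-A Rh+ child with a type-A mother.
Daniel (type O, Rh-): no genotype consistent with that phenotype can produce a type-A Rh+ child with a type-A mother.

Jun, Daniel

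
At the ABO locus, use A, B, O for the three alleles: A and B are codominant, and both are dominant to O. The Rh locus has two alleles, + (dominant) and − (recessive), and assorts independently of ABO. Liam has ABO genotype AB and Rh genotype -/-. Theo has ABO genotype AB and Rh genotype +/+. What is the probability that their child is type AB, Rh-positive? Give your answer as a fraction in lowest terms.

1/2

ABO cross AB × AB → offspring phenotypes: 1/4 A, 1/4 B, 1/2 AB.
Rh cross -/- × +/+ → 1 Rh+.
Independent loci: P(type AB, Rh-positive) = 1/2 × 1 = 1/2.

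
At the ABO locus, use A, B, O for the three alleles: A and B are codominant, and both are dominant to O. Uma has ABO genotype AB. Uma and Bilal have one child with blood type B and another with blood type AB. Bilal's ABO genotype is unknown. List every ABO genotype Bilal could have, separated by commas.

AB, AO, BB, BO

For each candidate genotype of Bilal, check whether crossing it with AB can produce every observed child phenotype.
  AA → possible child types {A, AB} ✗
  AB → possible child types {A, B, AB} ✓
  AO → possible child types {A, B, AB} ✓
  BB → possible child types {B, AB} ✓
  BO → possible child types {A, B, AB} ✓
  OO → possible child types {A, B} ✗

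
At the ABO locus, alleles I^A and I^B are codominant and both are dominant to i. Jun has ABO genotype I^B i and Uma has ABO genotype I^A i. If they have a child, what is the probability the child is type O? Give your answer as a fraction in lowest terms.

1/4

ABO cross I^B i × I^A i → offspring phenotypes: 1/4 O, 1/4 A, 1/4 B, 1/4 AB.
So P(type O) = 1/4.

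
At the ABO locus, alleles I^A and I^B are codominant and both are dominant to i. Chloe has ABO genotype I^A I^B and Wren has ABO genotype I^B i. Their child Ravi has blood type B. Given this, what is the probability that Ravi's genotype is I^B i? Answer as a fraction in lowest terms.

1/2

Cross I^A I^B × I^B i → 1/4 I^A I^B, 1/4 I^A i, 1/4 I^B I^B, 1/4 I^B i.
Type-B genotypes among offspring: I^B I^B (1/4), I^B i (1/4); total 1/2.
P(I^B i | type B) = (1/4) / (1/2) = 1/2.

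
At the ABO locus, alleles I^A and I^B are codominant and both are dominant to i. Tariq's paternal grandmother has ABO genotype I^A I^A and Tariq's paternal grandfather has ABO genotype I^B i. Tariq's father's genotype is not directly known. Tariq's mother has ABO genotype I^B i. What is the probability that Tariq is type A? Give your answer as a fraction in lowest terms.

Tariq's father's ABO genotype from I^A I^A × I^B i: 1/2 I^A I^B, 1/2 I^A i.
Crossing each possibility with the mother I^B i and summing P(type A): 1/2·1/4 + 1/2·1/4 = 1/4.

1/4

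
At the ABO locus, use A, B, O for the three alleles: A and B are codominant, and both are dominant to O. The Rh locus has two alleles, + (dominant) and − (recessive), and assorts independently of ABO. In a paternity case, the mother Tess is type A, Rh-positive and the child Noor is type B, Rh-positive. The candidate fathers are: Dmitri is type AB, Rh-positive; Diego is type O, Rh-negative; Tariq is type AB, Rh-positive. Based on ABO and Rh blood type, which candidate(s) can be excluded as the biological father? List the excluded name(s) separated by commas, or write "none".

A candidate is excluded only if no genotype consistent with his phenotype could produce a type B, Rh-positive child with a type A, Rh-positive mother.
Diego (type O, Rh-): no genotype consistent with that phenotype can produce a type-B Rh+ child with a type-A mother.

Diego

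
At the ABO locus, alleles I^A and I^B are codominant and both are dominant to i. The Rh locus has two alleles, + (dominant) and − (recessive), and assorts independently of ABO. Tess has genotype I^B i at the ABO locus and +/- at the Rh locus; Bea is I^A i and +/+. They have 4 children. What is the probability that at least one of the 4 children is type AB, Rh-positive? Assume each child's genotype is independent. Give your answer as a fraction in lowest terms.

175/256

ABO cross I^B i × I^A i → 1/4 O, 1/4 A, 1/4 B, 1/4 AB.
Rh cross +/- × +/+ → 1 Rh+; so P(type AB, Rh-positive) = 1/4 × 1 = 1/4 per child.
P(none) = (3/4)^4 = 81/256; P(at least one) = 1 − 81/256 = 175/256.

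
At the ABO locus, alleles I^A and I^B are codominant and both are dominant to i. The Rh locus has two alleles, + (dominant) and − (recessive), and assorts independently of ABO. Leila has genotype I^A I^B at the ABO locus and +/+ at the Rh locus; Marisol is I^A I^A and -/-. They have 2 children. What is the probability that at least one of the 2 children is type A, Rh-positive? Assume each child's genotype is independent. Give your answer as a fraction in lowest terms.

ABO cross I^A I^B × I^A I^A → 1/2 A, 1/2 AB.
Rh cross +/+ × -/- → 1 Rh+; so P(type A, Rh-positive) = 1/2 × 1 = 1/2 per child.
P(none) = (1/2)^2 = 1/4; P(at least one) = 1 − 1/4 = 3/4.

3/4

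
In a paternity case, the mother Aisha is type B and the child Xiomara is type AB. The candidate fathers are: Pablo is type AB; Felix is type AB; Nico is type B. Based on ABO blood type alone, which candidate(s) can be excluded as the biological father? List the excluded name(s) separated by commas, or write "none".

A candidate is excluded only if no genotype consistent with his phenotype could produce a type AB child with a type B mother.
Nico (type B): no genotype consistent with that phenotype can produce a type-AB child with a type-B mother.

Nico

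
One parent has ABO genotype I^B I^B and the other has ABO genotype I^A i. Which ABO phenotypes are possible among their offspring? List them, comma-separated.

B, AB

Gametes from I^B I^B × I^A i give offspring ABO genotypes I^A I^B, I^B i, i.e. phenotypes B, AB.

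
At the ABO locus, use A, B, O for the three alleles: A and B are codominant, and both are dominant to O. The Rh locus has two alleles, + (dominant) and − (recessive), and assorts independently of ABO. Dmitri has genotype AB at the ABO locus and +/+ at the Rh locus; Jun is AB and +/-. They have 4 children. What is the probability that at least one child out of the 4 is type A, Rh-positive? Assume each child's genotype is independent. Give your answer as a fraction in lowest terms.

ABO cross AB × AB → 1/4 A, 1/4 B, 1/2 AB.
Rh cross +/+ × +/- → 1 Rh+; so P(type A, Rh-positive) = 1/4 × 1 = 1/4 per child.
P(none) = (3/4)^4 = 81/256; P(at least one) = 1 − 81/256 = 175/256.

175/256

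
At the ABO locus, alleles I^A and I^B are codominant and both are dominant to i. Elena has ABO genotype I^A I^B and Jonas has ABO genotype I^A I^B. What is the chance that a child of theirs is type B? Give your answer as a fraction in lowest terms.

ABO cross I^A I^B × I^A I^B → offspring phenotypes: 1/4 A, 1/4 B, 1/2 AB.
So P(type B) = 1/4.

1/4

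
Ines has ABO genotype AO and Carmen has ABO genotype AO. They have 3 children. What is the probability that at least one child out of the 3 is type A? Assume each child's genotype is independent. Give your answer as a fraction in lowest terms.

ABO cross AO × AO → 1/4 O, 3/4 A.
So P(type A) = 3/4 per child.
P(none) = (1/4)^3 = 1/64; P(at least one) = 1 − 1/64 = 63/64.

63/64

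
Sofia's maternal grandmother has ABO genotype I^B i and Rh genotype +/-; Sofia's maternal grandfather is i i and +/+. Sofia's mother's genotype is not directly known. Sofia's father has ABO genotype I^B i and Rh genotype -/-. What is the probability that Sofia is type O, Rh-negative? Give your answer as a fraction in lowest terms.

3/32

Sofia's mother's ABO genotype from I^B i × i i: 1/2 I^B i, 1/2 i i.
Crossing each possibility with the father I^B i and summing P(type O): 1/2·1/4 + 1/2·1/2 = 3/8.
Similarly for Rh via the mother's Rh distribution: P(Rh-) = 1/4.
Independent loci: 3/8 × 1/4 = 3/32.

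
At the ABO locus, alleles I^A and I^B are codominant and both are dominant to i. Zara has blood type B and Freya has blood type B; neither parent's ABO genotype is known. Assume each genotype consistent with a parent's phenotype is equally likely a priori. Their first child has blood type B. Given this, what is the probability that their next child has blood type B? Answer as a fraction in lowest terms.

Possible genotypes: Zara ∈ {I^B I^B, I^B i}; Freya ∈ {I^B I^B, I^B i}.
Weight each parental genotype pair by prior × P(type-B child):
  I^B I^B × I^B I^B: posterior weight 4/15; P(next child type B) = 1.
  I^B I^B × I^B i: posterior weight 4/15; P(next child type B) = 1.
  I^B i × I^B I^B: posterior weight 4/15; P(next child type B) = 1.
  I^B i × I^B i: posterior weight 1/5; P(next child type B) = 3/4.
Weighted sum = 19/20.

19/20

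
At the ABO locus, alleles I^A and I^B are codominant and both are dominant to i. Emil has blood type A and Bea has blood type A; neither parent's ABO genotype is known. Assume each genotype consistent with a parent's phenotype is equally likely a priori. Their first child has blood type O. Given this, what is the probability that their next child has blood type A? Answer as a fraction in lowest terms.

3/4

Possible genotypes: Emil ∈ {I^A I^A, I^A i}; Bea ∈ {I^A I^A, I^A i}.
Weight each parental genotype pair by prior × P(type-O child):
  I^A i × I^A i: posterior weight 1; P(next child type A) = 3/4.
Weighted sum = 3/4.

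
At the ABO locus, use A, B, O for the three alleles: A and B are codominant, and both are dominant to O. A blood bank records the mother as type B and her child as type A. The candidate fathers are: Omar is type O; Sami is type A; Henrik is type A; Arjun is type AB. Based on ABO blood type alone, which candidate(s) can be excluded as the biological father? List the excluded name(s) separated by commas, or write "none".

A candidate is excluded only if no genotype consistent with his phenotype could produce a type A child with a type B mother.
Omar (type O): no genotype consistent with that phenotype can produce a type-A child with a type-B mother.

Omar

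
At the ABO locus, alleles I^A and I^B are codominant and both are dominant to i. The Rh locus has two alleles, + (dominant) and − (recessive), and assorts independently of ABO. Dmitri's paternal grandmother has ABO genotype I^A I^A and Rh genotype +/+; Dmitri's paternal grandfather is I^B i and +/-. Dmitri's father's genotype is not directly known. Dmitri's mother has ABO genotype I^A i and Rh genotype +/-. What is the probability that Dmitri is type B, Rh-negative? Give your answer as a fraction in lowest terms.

1/64

Dmitri's father's ABO genotype from I^A I^A × I^B i: 1/2 I^A I^B, 1/2 I^A i.
Crossing each possibility with the mother I^A i and summing P(type B): 1/2·1/4 + 1/2·0 = 1/8.
Similarly for Rh via the father's Rh distribution: P(Rh-) = 1/8.
Independent loci: 1/8 × 1/8 = 1/64.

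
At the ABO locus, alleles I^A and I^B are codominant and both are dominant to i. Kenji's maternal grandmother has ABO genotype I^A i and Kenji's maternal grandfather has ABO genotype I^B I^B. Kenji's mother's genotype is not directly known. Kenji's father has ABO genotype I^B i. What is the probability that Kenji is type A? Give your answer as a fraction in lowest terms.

Kenji's mother's ABO genotype from I^A i × I^B I^B: 1/2 I^A I^B, 1/2 I^B i.
Crossing each possibility with the father I^B i and summing P(type A): 1/2·1/4 + 1/2·0 = 1/8.

1/8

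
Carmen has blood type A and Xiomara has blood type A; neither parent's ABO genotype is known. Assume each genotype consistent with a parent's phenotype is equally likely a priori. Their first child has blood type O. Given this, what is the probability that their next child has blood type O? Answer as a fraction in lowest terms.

1/4

Possible genotypes: Carmen ∈ {AA, AO}; Xiomara ∈ {AA, AO}.
Weight each parental genotype pair by prior × P(type-O child):
  AO × AO: posterior weight 1; P(next child type O) = 1/4.
Weighted sum = 1/4.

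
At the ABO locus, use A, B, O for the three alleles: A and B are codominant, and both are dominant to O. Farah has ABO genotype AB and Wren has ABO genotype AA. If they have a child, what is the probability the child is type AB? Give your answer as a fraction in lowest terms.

ABO cross AB × AA → offspring phenotypes: 1/2 A, 1/2 AB.
So P(type AB) = 1/2.

1/2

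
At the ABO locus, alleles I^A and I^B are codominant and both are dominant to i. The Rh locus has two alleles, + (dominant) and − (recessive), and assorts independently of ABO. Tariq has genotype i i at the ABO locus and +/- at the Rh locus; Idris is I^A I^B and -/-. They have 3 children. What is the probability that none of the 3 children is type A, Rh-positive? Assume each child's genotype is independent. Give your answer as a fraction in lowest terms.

27/64

ABO cross i i × I^A I^B → 1/2 A, 1/2 B.
Rh cross +/- × -/- → 1/2 Rh+, 1/2 Rh-; so P(type A, Rh-positive) = 1/2 × 1/2 = 1/4 per child.
P(not type A, Rh-positive) = 3/4 for one child; (3/4)^3 = 27/64.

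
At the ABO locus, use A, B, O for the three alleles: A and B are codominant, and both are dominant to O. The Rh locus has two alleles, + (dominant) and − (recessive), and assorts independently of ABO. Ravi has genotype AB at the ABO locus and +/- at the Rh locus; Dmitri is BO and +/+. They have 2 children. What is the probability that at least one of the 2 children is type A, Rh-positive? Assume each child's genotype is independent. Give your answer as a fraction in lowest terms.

7/16

ABO cross AB × BO → 1/4 A, 1/2 B, 1/4 AB.
Rh cross +/- × +/+ → 1 Rh+; so P(type A, Rh-positive) = 1/4 × 1 = 1/4 per child.
P(none) = (3/4)^2 = 9/16; P(at least one) = 1 − 9/16 = 7/16.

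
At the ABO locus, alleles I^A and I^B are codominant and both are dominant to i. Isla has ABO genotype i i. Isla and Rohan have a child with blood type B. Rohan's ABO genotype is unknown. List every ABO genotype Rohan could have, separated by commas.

I^A I^B, I^B I^B, I^B i

For each candidate genotype of Rohan, check whether crossing it with i i can produce every observed child phenotype.
  I^A I^A → possible child types {A} ✗
  I^A I^B → possible child types {A, B} ✓
  I^A i → possible child types {O, A} ✗
  I^B I^B → possible child types {B} ✓
  I^B i → possible child types {O, B} ✓
  i i → possible child types {O} ✗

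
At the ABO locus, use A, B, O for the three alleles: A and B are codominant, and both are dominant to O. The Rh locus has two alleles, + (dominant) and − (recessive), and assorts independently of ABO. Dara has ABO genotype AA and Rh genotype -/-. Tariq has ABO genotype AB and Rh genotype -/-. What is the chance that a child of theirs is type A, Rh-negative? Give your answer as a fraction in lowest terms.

ABO cross AA × AB → offspring phenotypes: 1/2 A, 1/2 AB.
Rh cross -/- × -/- → 1 Rh-.
Independent loci: P(type A, Rh-negative) = 1/2 × 1 = 1/2.

1/2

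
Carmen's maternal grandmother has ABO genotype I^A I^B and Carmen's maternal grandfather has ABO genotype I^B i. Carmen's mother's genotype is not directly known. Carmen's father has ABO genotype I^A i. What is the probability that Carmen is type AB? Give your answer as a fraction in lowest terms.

1/4

Carmen's mother's ABO genotype from I^A I^B × I^B i: 1/4 I^A I^B, 1/4 I^A i, 1/4 I^B I^B, 1/4 I^B i.
Crossing each possibility with the father I^A i and summing P(type AB): 1/4·1/4 + 1/4·0 + 1/4·1/2 + 1/4·1/4 = 1/4.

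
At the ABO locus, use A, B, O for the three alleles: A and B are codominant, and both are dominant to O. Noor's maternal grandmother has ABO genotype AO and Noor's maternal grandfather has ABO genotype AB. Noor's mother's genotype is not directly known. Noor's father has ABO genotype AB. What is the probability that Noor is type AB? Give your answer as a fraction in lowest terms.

3/8

Noor's mother's ABO genotype from AO × AB: 1/4 AA, 1/4 AB, 1/4 AO, 1/4 BO.
Crossing each possibility with the father AB and summing P(type AB): 1/4·1/2 + 1/4·1/2 + 1/4·1/4 + 1/4·1/4 = 3/8.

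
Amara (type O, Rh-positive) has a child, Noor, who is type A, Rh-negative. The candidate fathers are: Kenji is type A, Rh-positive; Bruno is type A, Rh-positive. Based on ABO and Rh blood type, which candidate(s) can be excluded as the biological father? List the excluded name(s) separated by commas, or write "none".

none

A candidate is excluded only if no genotype consistent with his phenotype could produce a type A, Rh-negative child with a type O, Rh-positive mother.
Every candidate has at least one consistent genotype combination, so none can be excluded.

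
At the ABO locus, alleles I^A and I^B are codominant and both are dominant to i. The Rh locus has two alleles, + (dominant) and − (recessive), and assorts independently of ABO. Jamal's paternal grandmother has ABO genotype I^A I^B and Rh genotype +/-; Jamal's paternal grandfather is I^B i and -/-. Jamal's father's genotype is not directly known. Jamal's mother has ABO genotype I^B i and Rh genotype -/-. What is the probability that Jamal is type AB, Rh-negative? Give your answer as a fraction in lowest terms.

3/32

Jamal's father's ABO genotype from I^A I^B × I^B i: 1/4 I^A I^B, 1/4 I^A i, 1/4 I^B I^B, 1/4 I^B i.
Crossing each possibility with the mother I^B i and summing P(type AB): 1/4·1/4 + 1/4·1/4 + 1/4·0 + 1/4·0 = 1/8.
Similarly for Rh via the father's Rh distribution: P(Rh-) = 3/4.
Independent loci: 1/8 × 3/4 = 3/32.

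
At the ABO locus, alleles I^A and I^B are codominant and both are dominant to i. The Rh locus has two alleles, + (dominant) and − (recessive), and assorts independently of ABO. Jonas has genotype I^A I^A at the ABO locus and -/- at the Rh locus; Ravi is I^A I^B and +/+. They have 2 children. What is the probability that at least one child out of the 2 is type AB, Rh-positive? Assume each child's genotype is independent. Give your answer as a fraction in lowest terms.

3/4

ABO cross I^A I^A × I^A I^B → 1/2 A, 1/2 AB.
Rh cross -/- × +/+ → 1 Rh+; so P(type AB, Rh-positive) = 1/2 × 1 = 1/2 per child.
P(none) = (1/2)^2 = 1/4; P(at least one) = 1 − 1/4 = 3/4.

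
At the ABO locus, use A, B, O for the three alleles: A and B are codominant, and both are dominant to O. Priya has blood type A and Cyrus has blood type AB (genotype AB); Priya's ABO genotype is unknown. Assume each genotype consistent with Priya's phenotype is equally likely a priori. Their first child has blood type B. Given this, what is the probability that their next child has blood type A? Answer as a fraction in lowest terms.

1/2

Possible genotypes: Priya ∈ {AA, AO}; Cyrus ∈ {AB}.
Weight each parental genotype pair by prior × P(type-B child):
  AO × AB: posterior weight 1; P(next child type A) = 1/2.
Weighted sum = 1/2.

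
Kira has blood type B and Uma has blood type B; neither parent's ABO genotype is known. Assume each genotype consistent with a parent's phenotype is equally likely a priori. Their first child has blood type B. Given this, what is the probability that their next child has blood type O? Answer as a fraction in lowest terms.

1/20

Possible genotypes: Kira ∈ {I^B I^B, I^B i}; Uma ∈ {I^B I^B, I^B i}.
Weight each parental genotype pair by prior × P(type-B child):
  I^B I^B × I^B I^B: posterior weight 4/15; P(next child type O) = 0.
  I^B I^B × I^B i: posterior weight 4/15; P(next child type O) = 0.
  I^B i × I^B I^B: posterior weight 4/15; P(next child type O) = 0.
  I^B i × I^B i: posterior weight 1/5; P(next child type O) = 1/4.
Weighted sum = 1/20.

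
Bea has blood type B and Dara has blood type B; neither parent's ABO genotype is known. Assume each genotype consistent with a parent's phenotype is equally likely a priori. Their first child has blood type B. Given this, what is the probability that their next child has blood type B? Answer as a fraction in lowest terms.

Possible genotypes: Bea ∈ {BB, BO}; Dara ∈ {BB, BO}.
Weight each parental genotype pair by prior × P(type-B child):
  BB × BB: posterior weight 4/15; P(next child type B) = 1.
  BB × BO: posterior weight 4/15; P(next child type B) = 1.
  BO × BB: posterior weight 4/15; P(next child type B) = 1.
  BO × BO: posterior weight 1/5; P(next child type B) = 3/4.
Weighted sum = 19/20.

19/20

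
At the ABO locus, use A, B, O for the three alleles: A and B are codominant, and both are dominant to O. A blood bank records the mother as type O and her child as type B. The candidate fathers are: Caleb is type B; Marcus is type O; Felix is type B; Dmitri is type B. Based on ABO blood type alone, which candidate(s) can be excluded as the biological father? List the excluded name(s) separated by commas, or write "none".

Marcus

A candidate is excluded only if no genotype consistent with his phenotype could produce a type B child with a type O mother.
Marcus (type O): no genotype consistent with that phenotype can produce a type-B child with a type-O mother.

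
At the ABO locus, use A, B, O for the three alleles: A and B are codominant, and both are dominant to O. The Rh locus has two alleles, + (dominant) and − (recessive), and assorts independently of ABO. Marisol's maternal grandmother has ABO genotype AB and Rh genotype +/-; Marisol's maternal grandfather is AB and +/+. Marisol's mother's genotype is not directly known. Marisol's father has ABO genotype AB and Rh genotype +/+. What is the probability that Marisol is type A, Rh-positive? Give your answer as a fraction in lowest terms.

1/4

Marisol's mother's ABO genotype from AB × AB: 1/4 AA, 1/2 AB, 1/4 BB.
Crossing each possibility with the father AB and summing P(type A): 1/4·1/2 + 1/2·1/4 + 1/4·0 = 1/4.
Similarly for Rh via the mother's Rh distribution: P(Rh+) = 1.
Independent loci: 1/4 × 1 = 1/4.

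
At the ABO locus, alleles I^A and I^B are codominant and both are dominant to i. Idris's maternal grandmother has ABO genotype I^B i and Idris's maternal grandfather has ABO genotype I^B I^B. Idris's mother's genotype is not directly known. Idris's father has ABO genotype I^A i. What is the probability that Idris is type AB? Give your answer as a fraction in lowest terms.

3/8

Idris's mother's ABO genotype from I^B i × I^B I^B: 1/2 I^B I^B, 1/2 I^B i.
Crossing each possibility with the father I^A i and summing P(type AB): 1/2·1/2 + 1/2·1/4 = 3/8.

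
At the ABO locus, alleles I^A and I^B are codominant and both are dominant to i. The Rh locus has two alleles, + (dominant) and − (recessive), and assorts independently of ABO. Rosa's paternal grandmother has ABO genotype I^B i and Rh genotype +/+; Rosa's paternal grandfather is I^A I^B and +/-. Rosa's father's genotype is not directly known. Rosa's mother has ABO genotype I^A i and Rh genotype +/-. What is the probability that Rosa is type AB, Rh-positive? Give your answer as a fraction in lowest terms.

Rosa's father's ABO genotype from I^B i × I^A I^B: 1/4 I^A I^B, 1/4 I^A i, 1/4 I^B I^B, 1/4 I^B i.
Crossing each possibility with the mother I^A i and summing P(type AB): 1/4·1/4 + 1/4·0 + 1/4·1/2 + 1/4·1/4 = 1/4.
Similarly for Rh via the father's Rh distribution: P(Rh+) = 7/8.
Independent loci: 1/4 × 7/8 = 7/32.

7/32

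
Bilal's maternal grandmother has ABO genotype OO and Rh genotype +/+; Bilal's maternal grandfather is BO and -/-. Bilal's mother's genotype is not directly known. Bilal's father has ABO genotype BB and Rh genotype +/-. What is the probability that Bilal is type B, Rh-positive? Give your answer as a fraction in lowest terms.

3/4

Bilal's mother's ABO genotype from OO × BO: 1/2 BO, 1/2 OO.
Crossing each possibility with the father BB and summing P(type B): 1/2·1 + 1/2·1 = 1.
Similarly for Rh via the mother's Rh distribution: P(Rh+) = 3/4.
Independent loci: 1 × 3/4 = 3/4.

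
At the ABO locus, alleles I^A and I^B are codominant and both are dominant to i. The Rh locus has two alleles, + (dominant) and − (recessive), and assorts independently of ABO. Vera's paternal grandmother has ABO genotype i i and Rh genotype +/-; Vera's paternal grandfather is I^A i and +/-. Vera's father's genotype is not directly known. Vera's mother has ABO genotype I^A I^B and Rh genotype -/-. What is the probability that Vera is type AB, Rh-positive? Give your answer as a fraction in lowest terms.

1/16

Vera's father's ABO genotype from i i × I^A i: 1/2 I^A i, 1/2 i i.
Crossing each possibility with the mother I^A I^B and summing P(type AB): 1/2·1/4 + 1/2·0 = 1/8.
Similarly for Rh via the father's Rh distribution: P(Rh+) = 1/2.
Independent loci: 1/8 × 1/2 = 1/16.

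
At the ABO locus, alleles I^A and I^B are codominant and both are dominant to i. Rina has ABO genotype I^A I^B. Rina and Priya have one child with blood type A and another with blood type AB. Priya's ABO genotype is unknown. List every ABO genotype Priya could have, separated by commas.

I^A I^A, I^A I^B, I^A i, I^B i

For each candidate genotype of Priya, check whether crossing it with I^A I^B can produce every observed child phenotype.
  I^A I^A → possible child types {A, AB} ✓
  I^A I^B → possible child types {A, B, AB} ✓
  I^A i → possible child types {A, B, AB} ✓
  I^B I^B → possible child types {B, AB} ✗
  I^B i → possible child types {A, B, AB} ✓
  i i → possible child types {A, B} ✗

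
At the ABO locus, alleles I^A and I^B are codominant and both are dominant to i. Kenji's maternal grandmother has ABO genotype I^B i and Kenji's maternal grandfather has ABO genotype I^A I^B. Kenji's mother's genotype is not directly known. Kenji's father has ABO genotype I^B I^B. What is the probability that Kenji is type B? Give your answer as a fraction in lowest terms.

3/4

Kenji's mother's ABO genotype from I^B i × I^A I^B: 1/4 I^A I^B, 1/4 I^A i, 1/4 I^B I^B, 1/4 I^B i.
Crossing each possibility with the father I^B I^B and summing P(type B): 1/4·1/2 + 1/4·1/2 + 1/4·1 + 1/4·1 = 3/4.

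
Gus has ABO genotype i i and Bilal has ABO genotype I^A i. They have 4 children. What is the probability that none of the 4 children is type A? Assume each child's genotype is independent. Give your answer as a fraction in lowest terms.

ABO cross i i × I^A i → 1/2 O, 1/2 A.
So P(type A) = 1/2 per child.
P(not type A) = 1/2 for one child; (1/2)^4 = 1/16.

1/16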